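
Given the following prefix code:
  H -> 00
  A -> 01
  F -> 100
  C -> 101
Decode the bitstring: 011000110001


Decoding step by step:
Bits 01 -> A
Bits 100 -> F
Bits 01 -> A
Bits 100 -> F
Bits 01 -> A


Decoded message: AFAFA


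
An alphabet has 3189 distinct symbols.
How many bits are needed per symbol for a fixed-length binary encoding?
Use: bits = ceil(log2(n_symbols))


log2(3189) = 11.6389
Bracket: 2^11 = 2048 < 3189 <= 2^12 = 4096
So ceil(log2(3189)) = 12

bits = ceil(log2(3189)) = ceil(11.6389) = 12 bits


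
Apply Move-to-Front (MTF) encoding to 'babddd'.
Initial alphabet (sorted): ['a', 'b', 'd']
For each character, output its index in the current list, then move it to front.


MTF encoding:
'b': index 1 in ['a', 'b', 'd'] -> ['b', 'a', 'd']
'a': index 1 in ['b', 'a', 'd'] -> ['a', 'b', 'd']
'b': index 1 in ['a', 'b', 'd'] -> ['b', 'a', 'd']
'd': index 2 in ['b', 'a', 'd'] -> ['d', 'b', 'a']
'd': index 0 in ['d', 'b', 'a'] -> ['d', 'b', 'a']
'd': index 0 in ['d', 'b', 'a'] -> ['d', 'b', 'a']


Output: [1, 1, 1, 2, 0, 0]


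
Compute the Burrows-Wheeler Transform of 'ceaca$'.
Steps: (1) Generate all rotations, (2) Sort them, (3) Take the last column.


Rotations (sorted):
  0: $ceaca -> last char: a
  1: a$ceac -> last char: c
  2: aca$ce -> last char: e
  3: ca$cea -> last char: a
  4: ceaca$ -> last char: $
  5: eaca$c -> last char: c


BWT = acea$c


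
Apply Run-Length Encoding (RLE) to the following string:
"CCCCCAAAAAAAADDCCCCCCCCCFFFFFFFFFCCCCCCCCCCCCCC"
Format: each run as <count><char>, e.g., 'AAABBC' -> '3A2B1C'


Scanning runs left to right:
  i=0: run of 'C' x 5 -> '5C'
  i=5: run of 'A' x 8 -> '8A'
  i=13: run of 'D' x 2 -> '2D'
  i=15: run of 'C' x 9 -> '9C'
  i=24: run of 'F' x 9 -> '9F'
  i=33: run of 'C' x 14 -> '14C'

RLE = 5C8A2D9C9F14C


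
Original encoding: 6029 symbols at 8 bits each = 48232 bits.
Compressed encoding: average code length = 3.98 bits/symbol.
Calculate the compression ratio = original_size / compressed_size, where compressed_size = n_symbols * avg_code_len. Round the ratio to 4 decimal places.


original_size = n_symbols * orig_bits = 6029 * 8 = 48232 bits
compressed_size = n_symbols * avg_code_len = 6029 * 3.98 = 23995.42 bits
ratio = original_size / compressed_size = 48232 / 23995.42 = 2.0101

Compression ratio = 2.0101


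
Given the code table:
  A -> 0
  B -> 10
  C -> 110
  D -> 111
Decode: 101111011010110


Decoding:
10 -> B
111 -> D
10 -> B
110 -> C
10 -> B
110 -> C


Result: BDBCBC


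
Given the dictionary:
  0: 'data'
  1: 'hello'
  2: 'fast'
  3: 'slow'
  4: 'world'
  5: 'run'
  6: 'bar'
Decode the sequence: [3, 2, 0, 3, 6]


Look up each index in the dictionary:
  3 -> 'slow'
  2 -> 'fast'
  0 -> 'data'
  3 -> 'slow'
  6 -> 'bar'

Decoded: "slow fast data slow bar"


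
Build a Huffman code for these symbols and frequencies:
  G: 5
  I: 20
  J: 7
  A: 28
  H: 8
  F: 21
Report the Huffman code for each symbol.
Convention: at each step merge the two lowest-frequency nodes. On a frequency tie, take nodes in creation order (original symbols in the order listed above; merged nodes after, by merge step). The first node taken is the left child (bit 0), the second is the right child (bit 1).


Huffman tree construction:
Step 1: Merge G(5) + J(7) = 12
Step 2: Merge H(8) + (G+J)(12) = 20
Step 3: Merge I(20) + (H+(G+J))(20) = 40
Step 4: Merge F(21) + A(28) = 49
Step 5: Merge (I+(H+(G+J)))(40) + (F+A)(49) = 89
Read each symbol's code off the tree from the root (left child = 0, right child = 1).

Codes:
  G: 0110 (length 4)
  I: 00 (length 2)
  J: 0111 (length 4)
  A: 11 (length 2)
  H: 010 (length 3)
  F: 10 (length 2)
Average code length: 210/89 = 2.3596 bits/symbol


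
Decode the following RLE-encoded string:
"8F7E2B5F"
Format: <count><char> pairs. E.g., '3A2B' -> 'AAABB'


Expanding each <count><char> pair:
  8F -> 'FFFFFFFF'
  7E -> 'EEEEEEE'
  2B -> 'BB'
  5F -> 'FFFFF'

Decoded = FFFFFFFFEEEEEEEBBFFFFF


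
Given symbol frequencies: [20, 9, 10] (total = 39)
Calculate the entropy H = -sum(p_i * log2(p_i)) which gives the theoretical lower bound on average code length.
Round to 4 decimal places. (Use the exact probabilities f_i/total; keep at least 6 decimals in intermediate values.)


Per-symbol terms -p_i * log2(p_i) with p_i = f_i/39:
  p = 20/39 = 0.512821: log2(p) = -0.963474, -p*log2(p) = 0.494089
  p = 9/39 = 0.230769: log2(p) = -2.115477, -p*log2(p) = 0.488187
  p = 10/39 = 0.256410: log2(p) = -1.963474, -p*log2(p) = 0.503455
H = 0.494089 + 0.488187 + 0.503455 = 1.485731

H = 1.4857 bits/symbol


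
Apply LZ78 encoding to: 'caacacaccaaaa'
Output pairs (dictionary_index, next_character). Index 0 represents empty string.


LZ78 encoding steps:
Dictionary: {0: ''}
Step 1: w='' (idx 0), next='c' -> output (0, 'c'), add 'c' as idx 1
Step 2: w='' (idx 0), next='a' -> output (0, 'a'), add 'a' as idx 2
Step 3: w='a' (idx 2), next='c' -> output (2, 'c'), add 'ac' as idx 3
Step 4: w='ac' (idx 3), next='a' -> output (3, 'a'), add 'aca' as idx 4
Step 5: w='c' (idx 1), next='c' -> output (1, 'c'), add 'cc' as idx 5
Step 6: w='a' (idx 2), next='a' -> output (2, 'a'), add 'aa' as idx 6
Step 7: w='aa' (idx 6), end of input -> output (6, '')


Encoded: [(0, 'c'), (0, 'a'), (2, 'c'), (3, 'a'), (1, 'c'), (2, 'a'), (6, '')]


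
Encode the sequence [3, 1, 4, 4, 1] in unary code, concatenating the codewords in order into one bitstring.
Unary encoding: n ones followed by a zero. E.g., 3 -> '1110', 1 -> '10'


Encode each number as n ones followed by a terminating 0:
  3 -> 1110 (4 bits)
  1 -> 10 (2 bits)
  4 -> 11110 (5 bits)
  4 -> 11110 (5 bits)
  1 -> 10 (2 bits)
Total length = 4 + 2 + 5 + 5 + 2 = 18 bits.

Unary([3, 1, 4, 4, 1]) = 111010111101111010 (18 bits)


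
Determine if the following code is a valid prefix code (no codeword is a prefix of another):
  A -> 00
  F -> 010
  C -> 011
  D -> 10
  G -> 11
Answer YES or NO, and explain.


Checking each pair (does one codeword prefix another?):
  A='00' vs F='010': no prefix
  A='00' vs C='011': no prefix
  A='00' vs D='10': no prefix
  A='00' vs G='11': no prefix
  F='010' vs A='00': no prefix
  F='010' vs C='011': no prefix
  F='010' vs D='10': no prefix
  F='010' vs G='11': no prefix
  C='011' vs A='00': no prefix
  C='011' vs F='010': no prefix
  C='011' vs D='10': no prefix
  C='011' vs G='11': no prefix
  D='10' vs A='00': no prefix
  D='10' vs F='010': no prefix
  D='10' vs C='011': no prefix
  D='10' vs G='11': no prefix
  G='11' vs A='00': no prefix
  G='11' vs F='010': no prefix
  G='11' vs C='011': no prefix
  G='11' vs D='10': no prefix
No violation found over all pairs.

YES -- this is a valid prefix code. No codeword is a prefix of any other codeword.


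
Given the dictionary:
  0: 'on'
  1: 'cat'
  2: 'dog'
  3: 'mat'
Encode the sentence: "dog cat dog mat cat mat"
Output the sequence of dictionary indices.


Look up each word in the dictionary:
  'dog' -> 2
  'cat' -> 1
  'dog' -> 2
  'mat' -> 3
  'cat' -> 1
  'mat' -> 3

Encoded: [2, 1, 2, 3, 1, 3]


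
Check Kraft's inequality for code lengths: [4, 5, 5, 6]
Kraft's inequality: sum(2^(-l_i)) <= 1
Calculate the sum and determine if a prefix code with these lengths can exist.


Sum = 2^(-4) + 2^(-5) + 2^(-5) + 2^(-6)
    = 0.0625 + 0.03125 + 0.03125 + 0.015625
    = 9/64 = 0.140625
Since 0.140625 <= 1, Kraft's inequality IS satisfied.
A prefix code with these lengths CAN exist.

Kraft sum = 0.140625. Satisfied.


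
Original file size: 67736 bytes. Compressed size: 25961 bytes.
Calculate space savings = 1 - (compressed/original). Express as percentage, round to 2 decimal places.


ratio = compressed/original = 25961/67736 = 0.383267
savings = 1 - ratio = 1 - 0.383267 = 0.616733
as a percentage: 0.616733 * 100 = 61.67%

Space savings = 1 - 25961/67736 = 61.67%


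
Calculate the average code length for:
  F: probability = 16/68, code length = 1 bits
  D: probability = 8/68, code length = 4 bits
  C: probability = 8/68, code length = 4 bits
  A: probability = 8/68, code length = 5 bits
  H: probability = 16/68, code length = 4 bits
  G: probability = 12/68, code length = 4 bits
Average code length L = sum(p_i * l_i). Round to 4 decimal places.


Weighted contributions p_i * l_i:
  F: (16/68) * 1 = 16/68
  D: (8/68) * 4 = 32/68
  C: (8/68) * 4 = 32/68
  A: (8/68) * 5 = 40/68
  H: (16/68) * 4 = 64/68
  G: (12/68) * 4 = 48/68
Sum = (16 + 32 + 32 + 40 + 64 + 48)/68 = 232/68

L = 232/68 = 3.4118 bits/symbol


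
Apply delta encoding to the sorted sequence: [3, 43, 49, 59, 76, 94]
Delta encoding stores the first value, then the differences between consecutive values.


First value: 3
Deltas:
  43 - 3 = 40
  49 - 43 = 6
  59 - 49 = 10
  76 - 59 = 17
  94 - 76 = 18


Delta encoded: [3, 40, 6, 10, 17, 18]


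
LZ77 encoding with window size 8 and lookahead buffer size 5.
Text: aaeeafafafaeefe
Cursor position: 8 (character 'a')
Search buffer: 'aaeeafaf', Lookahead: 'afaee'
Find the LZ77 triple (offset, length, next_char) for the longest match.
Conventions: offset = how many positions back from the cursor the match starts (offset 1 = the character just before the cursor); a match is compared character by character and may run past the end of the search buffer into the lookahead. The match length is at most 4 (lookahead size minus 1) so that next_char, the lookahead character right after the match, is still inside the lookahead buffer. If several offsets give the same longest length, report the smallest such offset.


Try each offset into the search buffer:
  offset=1 (pos 7, char 'f'): match length 0
  offset=2 (pos 6, char 'a'): match length 3
  offset=3 (pos 5, char 'f'): match length 0
  offset=4 (pos 4, char 'a'): match length 3
  offset=5 (pos 3, char 'e'): match length 0
  offset=6 (pos 2, char 'e'): match length 0
  offset=7 (pos 1, char 'a'): match length 1
  offset=8 (pos 0, char 'a'): match length 1
Longest match has length 3, found at offsets 2, 4; take the smallest, offset 2.
next_char = character at position 8 + 3 = 11 -> 'e'

Best match: offset=2, length=3 (matching 'afa' starting at position 6)
LZ77 triple: (2, 3, 'e')


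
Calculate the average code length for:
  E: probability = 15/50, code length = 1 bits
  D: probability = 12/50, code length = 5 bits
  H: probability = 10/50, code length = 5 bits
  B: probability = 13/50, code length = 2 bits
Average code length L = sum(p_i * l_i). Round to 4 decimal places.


Weighted contributions p_i * l_i:
  E: (15/50) * 1 = 15/50
  D: (12/50) * 5 = 60/50
  H: (10/50) * 5 = 50/50
  B: (13/50) * 2 = 26/50
Sum = (15 + 60 + 50 + 26)/50 = 151/50

L = 151/50 = 3.0200 bits/symbol


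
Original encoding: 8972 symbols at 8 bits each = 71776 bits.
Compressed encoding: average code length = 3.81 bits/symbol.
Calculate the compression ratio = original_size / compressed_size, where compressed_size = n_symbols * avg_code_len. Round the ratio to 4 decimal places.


original_size = n_symbols * orig_bits = 8972 * 8 = 71776 bits
compressed_size = n_symbols * avg_code_len = 8972 * 3.81 = 34183.32 bits
ratio = original_size / compressed_size = 71776 / 34183.32 = 2.0997

Compression ratio = 2.0997


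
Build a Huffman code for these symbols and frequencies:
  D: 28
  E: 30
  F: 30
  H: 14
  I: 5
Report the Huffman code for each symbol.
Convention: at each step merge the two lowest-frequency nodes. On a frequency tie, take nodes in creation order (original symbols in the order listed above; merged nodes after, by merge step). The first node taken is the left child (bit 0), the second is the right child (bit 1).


Huffman tree construction:
Step 1: Merge I(5) + H(14) = 19
Step 2: Merge (I+H)(19) + D(28) = 47
Step 3: Merge E(30) + F(30) = 60
Step 4: Merge ((I+H)+D)(47) + (E+F)(60) = 107
Read each symbol's code off the tree from the root (left child = 0, right child = 1).

Codes:
  D: 01 (length 2)
  E: 10 (length 2)
  F: 11 (length 2)
  H: 001 (length 3)
  I: 000 (length 3)
Average code length: 233/107 = 2.1776 bits/symbol


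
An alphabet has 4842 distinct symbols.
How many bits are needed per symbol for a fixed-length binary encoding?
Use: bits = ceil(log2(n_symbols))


log2(4842) = 12.2414
Bracket: 2^12 = 4096 < 4842 <= 2^13 = 8192
So ceil(log2(4842)) = 13

bits = ceil(log2(4842)) = ceil(12.2414) = 13 bits


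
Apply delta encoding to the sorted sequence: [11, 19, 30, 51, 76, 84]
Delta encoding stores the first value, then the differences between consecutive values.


First value: 11
Deltas:
  19 - 11 = 8
  30 - 19 = 11
  51 - 30 = 21
  76 - 51 = 25
  84 - 76 = 8


Delta encoded: [11, 8, 11, 21, 25, 8]


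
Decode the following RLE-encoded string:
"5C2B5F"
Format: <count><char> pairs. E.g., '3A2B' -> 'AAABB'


Expanding each <count><char> pair:
  5C -> 'CCCCC'
  2B -> 'BB'
  5F -> 'FFFFF'

Decoded = CCCCCBBFFFFF


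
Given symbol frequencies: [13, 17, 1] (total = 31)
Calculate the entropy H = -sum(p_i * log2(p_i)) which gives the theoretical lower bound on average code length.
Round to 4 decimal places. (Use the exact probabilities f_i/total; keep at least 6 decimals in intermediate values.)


Per-symbol terms -p_i * log2(p_i) with p_i = f_i/31:
  p = 13/31 = 0.419355: log2(p) = -1.253757, -p*log2(p) = 0.525769
  p = 17/31 = 0.548387: log2(p) = -0.866733, -p*log2(p) = 0.475305
  p = 1/31 = 0.032258: log2(p) = -4.954196, -p*log2(p) = 0.159813
H = 0.525769 + 0.475305 + 0.159813 = 1.160887

H = 1.1609 bits/symbol


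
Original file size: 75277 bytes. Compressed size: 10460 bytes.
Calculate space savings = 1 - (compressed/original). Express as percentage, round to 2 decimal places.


ratio = compressed/original = 10460/75277 = 0.138953
savings = 1 - ratio = 1 - 0.138953 = 0.861047
as a percentage: 0.861047 * 100 = 86.1%

Space savings = 1 - 10460/75277 = 86.1%


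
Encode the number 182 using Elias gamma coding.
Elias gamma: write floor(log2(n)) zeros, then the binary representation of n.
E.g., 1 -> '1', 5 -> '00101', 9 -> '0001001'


num_bits = floor(log2(182)) + 1 = 8
leading_zeros = num_bits - 1 = 7
binary(182) = 10110110

Elias gamma(182) = '0000000' + '10110110' = 000000010110110 (15 bits)


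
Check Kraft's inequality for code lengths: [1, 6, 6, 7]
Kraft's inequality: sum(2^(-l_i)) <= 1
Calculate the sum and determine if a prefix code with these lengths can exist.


Sum = 2^(-1) + 2^(-6) + 2^(-6) + 2^(-7)
    = 0.5 + 0.015625 + 0.015625 + 0.0078125
    = 69/128 = 0.5390625
Since 0.5390625 <= 1, Kraft's inequality IS satisfied.
A prefix code with these lengths CAN exist.

Kraft sum = 0.5390625. Satisfied.


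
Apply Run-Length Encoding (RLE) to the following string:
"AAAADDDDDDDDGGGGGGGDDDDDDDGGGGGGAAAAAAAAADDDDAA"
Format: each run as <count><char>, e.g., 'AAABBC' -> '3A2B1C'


Scanning runs left to right:
  i=0: run of 'A' x 4 -> '4A'
  i=4: run of 'D' x 8 -> '8D'
  i=12: run of 'G' x 7 -> '7G'
  i=19: run of 'D' x 7 -> '7D'
  i=26: run of 'G' x 6 -> '6G'
  i=32: run of 'A' x 9 -> '9A'
  i=41: run of 'D' x 4 -> '4D'
  i=45: run of 'A' x 2 -> '2A'

RLE = 4A8D7G7D6G9A4D2A


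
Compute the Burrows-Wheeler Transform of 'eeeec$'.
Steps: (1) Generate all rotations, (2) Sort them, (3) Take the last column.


Rotations (sorted):
  0: $eeeec -> last char: c
  1: c$eeee -> last char: e
  2: ec$eee -> last char: e
  3: eec$ee -> last char: e
  4: eeec$e -> last char: e
  5: eeeec$ -> last char: $


BWT = ceeee$


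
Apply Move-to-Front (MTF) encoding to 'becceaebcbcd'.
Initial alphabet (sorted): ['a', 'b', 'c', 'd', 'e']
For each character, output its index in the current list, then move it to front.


MTF encoding:
'b': index 1 in ['a', 'b', 'c', 'd', 'e'] -> ['b', 'a', 'c', 'd', 'e']
'e': index 4 in ['b', 'a', 'c', 'd', 'e'] -> ['e', 'b', 'a', 'c', 'd']
'c': index 3 in ['e', 'b', 'a', 'c', 'd'] -> ['c', 'e', 'b', 'a', 'd']
'c': index 0 in ['c', 'e', 'b', 'a', 'd'] -> ['c', 'e', 'b', 'a', 'd']
'e': index 1 in ['c', 'e', 'b', 'a', 'd'] -> ['e', 'c', 'b', 'a', 'd']
'a': index 3 in ['e', 'c', 'b', 'a', 'd'] -> ['a', 'e', 'c', 'b', 'd']
'e': index 1 in ['a', 'e', 'c', 'b', 'd'] -> ['e', 'a', 'c', 'b', 'd']
'b': index 3 in ['e', 'a', 'c', 'b', 'd'] -> ['b', 'e', 'a', 'c', 'd']
'c': index 3 in ['b', 'e', 'a', 'c', 'd'] -> ['c', 'b', 'e', 'a', 'd']
'b': index 1 in ['c', 'b', 'e', 'a', 'd'] -> ['b', 'c', 'e', 'a', 'd']
'c': index 1 in ['b', 'c', 'e', 'a', 'd'] -> ['c', 'b', 'e', 'a', 'd']
'd': index 4 in ['c', 'b', 'e', 'a', 'd'] -> ['d', 'c', 'b', 'e', 'a']


Output: [1, 4, 3, 0, 1, 3, 1, 3, 3, 1, 1, 4]


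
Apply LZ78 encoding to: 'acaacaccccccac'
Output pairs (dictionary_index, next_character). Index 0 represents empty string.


LZ78 encoding steps:
Dictionary: {0: ''}
Step 1: w='' (idx 0), next='a' -> output (0, 'a'), add 'a' as idx 1
Step 2: w='' (idx 0), next='c' -> output (0, 'c'), add 'c' as idx 2
Step 3: w='a' (idx 1), next='a' -> output (1, 'a'), add 'aa' as idx 3
Step 4: w='c' (idx 2), next='a' -> output (2, 'a'), add 'ca' as idx 4
Step 5: w='c' (idx 2), next='c' -> output (2, 'c'), add 'cc' as idx 5
Step 6: w='cc' (idx 5), next='c' -> output (5, 'c'), add 'ccc' as idx 6
Step 7: w='ca' (idx 4), next='c' -> output (4, 'c'), add 'cac' as idx 7


Encoded: [(0, 'a'), (0, 'c'), (1, 'a'), (2, 'a'), (2, 'c'), (5, 'c'), (4, 'c')]


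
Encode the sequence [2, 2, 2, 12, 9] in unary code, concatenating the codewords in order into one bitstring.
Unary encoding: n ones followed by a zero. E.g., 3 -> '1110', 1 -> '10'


Encode each number as n ones followed by a terminating 0:
  2 -> 110 (3 bits)
  2 -> 110 (3 bits)
  2 -> 110 (3 bits)
  12 -> 1111111111110 (13 bits)
  9 -> 1111111110 (10 bits)
Total length = 3 + 3 + 3 + 13 + 10 = 32 bits.

Unary([2, 2, 2, 12, 9]) = 11011011011111111111101111111110 (32 bits)


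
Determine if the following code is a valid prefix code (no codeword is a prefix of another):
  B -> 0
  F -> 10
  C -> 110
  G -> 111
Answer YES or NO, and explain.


Checking each pair (does one codeword prefix another?):
  B='0' vs F='10': no prefix
  B='0' vs C='110': no prefix
  B='0' vs G='111': no prefix
  F='10' vs B='0': no prefix
  F='10' vs C='110': no prefix
  F='10' vs G='111': no prefix
  C='110' vs B='0': no prefix
  C='110' vs F='10': no prefix
  C='110' vs G='111': no prefix
  G='111' vs B='0': no prefix
  G='111' vs F='10': no prefix
  G='111' vs C='110': no prefix
No violation found over all pairs.

YES -- this is a valid prefix code. No codeword is a prefix of any other codeword.


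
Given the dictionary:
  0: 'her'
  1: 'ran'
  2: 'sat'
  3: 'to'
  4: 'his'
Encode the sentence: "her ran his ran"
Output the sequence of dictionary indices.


Look up each word in the dictionary:
  'her' -> 0
  'ran' -> 1
  'his' -> 4
  'ran' -> 1

Encoded: [0, 1, 4, 1]


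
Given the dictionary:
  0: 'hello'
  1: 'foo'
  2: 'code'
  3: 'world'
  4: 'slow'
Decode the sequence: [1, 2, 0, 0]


Look up each index in the dictionary:
  1 -> 'foo'
  2 -> 'code'
  0 -> 'hello'
  0 -> 'hello'

Decoded: "foo code hello hello"


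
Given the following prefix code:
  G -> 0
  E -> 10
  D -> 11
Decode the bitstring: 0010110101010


Decoding step by step:
Bits 0 -> G
Bits 0 -> G
Bits 10 -> E
Bits 11 -> D
Bits 0 -> G
Bits 10 -> E
Bits 10 -> E
Bits 10 -> E


Decoded message: GGEDGEEE


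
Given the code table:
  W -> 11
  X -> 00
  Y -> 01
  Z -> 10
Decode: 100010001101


Decoding:
10 -> Z
00 -> X
10 -> Z
00 -> X
11 -> W
01 -> Y


Result: ZXZXWY


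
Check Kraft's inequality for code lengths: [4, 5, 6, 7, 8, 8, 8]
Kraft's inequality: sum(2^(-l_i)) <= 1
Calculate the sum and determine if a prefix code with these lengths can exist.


Sum = 2^(-4) + 2^(-5) + 2^(-6) + 2^(-7) + 2^(-8) + 2^(-8) + 2^(-8)
    = 0.0625 + 0.03125 + 0.015625 + 0.0078125 + 0.00390625 + 0.00390625 + 0.00390625
    = 33/256 = 0.12890625
Since 0.12890625 <= 1, Kraft's inequality IS satisfied.
A prefix code with these lengths CAN exist.

Kraft sum = 0.12890625. Satisfied.


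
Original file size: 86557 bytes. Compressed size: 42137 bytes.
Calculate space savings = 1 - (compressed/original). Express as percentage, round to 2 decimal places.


ratio = compressed/original = 42137/86557 = 0.486812
savings = 1 - ratio = 1 - 0.486812 = 0.513188
as a percentage: 0.513188 * 100 = 51.32%

Space savings = 1 - 42137/86557 = 51.32%


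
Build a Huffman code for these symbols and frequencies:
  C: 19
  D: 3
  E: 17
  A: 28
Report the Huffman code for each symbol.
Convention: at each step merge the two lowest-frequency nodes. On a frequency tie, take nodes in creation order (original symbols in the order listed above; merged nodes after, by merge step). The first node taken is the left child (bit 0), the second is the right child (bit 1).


Huffman tree construction:
Step 1: Merge D(3) + E(17) = 20
Step 2: Merge C(19) + (D+E)(20) = 39
Step 3: Merge A(28) + (C+(D+E))(39) = 67
Read each symbol's code off the tree from the root (left child = 0, right child = 1).

Codes:
  C: 10 (length 2)
  D: 110 (length 3)
  E: 111 (length 3)
  A: 0 (length 1)
Average code length: 126/67 = 1.8806 bits/symbol


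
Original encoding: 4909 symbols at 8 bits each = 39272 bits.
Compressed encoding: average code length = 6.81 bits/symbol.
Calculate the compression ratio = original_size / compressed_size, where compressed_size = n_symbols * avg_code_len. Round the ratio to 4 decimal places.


original_size = n_symbols * orig_bits = 4909 * 8 = 39272 bits
compressed_size = n_symbols * avg_code_len = 4909 * 6.81 = 33430.29 bits
ratio = original_size / compressed_size = 39272 / 33430.29 = 1.1747

Compression ratio = 1.1747


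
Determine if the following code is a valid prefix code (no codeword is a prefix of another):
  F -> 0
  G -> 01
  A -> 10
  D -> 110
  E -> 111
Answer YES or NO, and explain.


Checking each pair (does one codeword prefix another?):
  F='0' vs G='01': prefix -- VIOLATION

NO -- this is NOT a valid prefix code. F (0) is a prefix of G (01).


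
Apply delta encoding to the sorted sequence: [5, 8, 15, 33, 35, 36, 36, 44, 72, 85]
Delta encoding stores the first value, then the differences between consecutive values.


First value: 5
Deltas:
  8 - 5 = 3
  15 - 8 = 7
  33 - 15 = 18
  35 - 33 = 2
  36 - 35 = 1
  36 - 36 = 0
  44 - 36 = 8
  72 - 44 = 28
  85 - 72 = 13


Delta encoded: [5, 3, 7, 18, 2, 1, 0, 8, 28, 13]


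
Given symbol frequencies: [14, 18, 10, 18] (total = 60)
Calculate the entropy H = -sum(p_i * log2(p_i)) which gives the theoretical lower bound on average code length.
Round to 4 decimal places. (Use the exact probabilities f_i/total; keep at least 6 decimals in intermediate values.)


Per-symbol terms -p_i * log2(p_i) with p_i = f_i/60:
  p = 14/60 = 0.233333: log2(p) = -2.099536, -p*log2(p) = 0.489892
  p = 18/60 = 0.300000: log2(p) = -1.736966, -p*log2(p) = 0.521090
  p = 10/60 = 0.166667: log2(p) = -2.584963, -p*log2(p) = 0.430827
  p = 18/60 = 0.300000: log2(p) = -1.736966, -p*log2(p) = 0.521090
H = 0.489892 + 0.521090 + 0.430827 + 0.521090 = 1.962899

H = 1.9629 bits/symbol


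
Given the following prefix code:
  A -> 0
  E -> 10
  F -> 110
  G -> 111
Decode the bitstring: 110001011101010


Decoding step by step:
Bits 110 -> F
Bits 0 -> A
Bits 0 -> A
Bits 10 -> E
Bits 111 -> G
Bits 0 -> A
Bits 10 -> E
Bits 10 -> E


Decoded message: FAAEGAEE


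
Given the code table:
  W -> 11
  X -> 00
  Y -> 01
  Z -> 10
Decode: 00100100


Decoding:
00 -> X
10 -> Z
01 -> Y
00 -> X


Result: XZYX


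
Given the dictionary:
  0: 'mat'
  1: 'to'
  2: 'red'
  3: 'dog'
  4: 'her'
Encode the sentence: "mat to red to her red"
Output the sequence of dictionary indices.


Look up each word in the dictionary:
  'mat' -> 0
  'to' -> 1
  'red' -> 2
  'to' -> 1
  'her' -> 4
  'red' -> 2

Encoded: [0, 1, 2, 1, 4, 2]


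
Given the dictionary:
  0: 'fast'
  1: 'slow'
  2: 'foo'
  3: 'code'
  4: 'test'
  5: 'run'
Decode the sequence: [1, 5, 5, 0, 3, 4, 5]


Look up each index in the dictionary:
  1 -> 'slow'
  5 -> 'run'
  5 -> 'run'
  0 -> 'fast'
  3 -> 'code'
  4 -> 'test'
  5 -> 'run'

Decoded: "slow run run fast code test run"


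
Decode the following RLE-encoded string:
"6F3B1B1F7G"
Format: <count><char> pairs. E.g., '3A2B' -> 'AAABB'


Expanding each <count><char> pair:
  6F -> 'FFFFFF'
  3B -> 'BBB'
  1B -> 'B'
  1F -> 'F'
  7G -> 'GGGGGGG'

Decoded = FFFFFFBBBBFGGGGGGG


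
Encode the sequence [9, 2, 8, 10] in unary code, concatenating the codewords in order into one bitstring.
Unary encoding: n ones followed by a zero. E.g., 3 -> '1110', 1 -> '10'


Encode each number as n ones followed by a terminating 0:
  9 -> 1111111110 (10 bits)
  2 -> 110 (3 bits)
  8 -> 111111110 (9 bits)
  10 -> 11111111110 (11 bits)
Total length = 10 + 3 + 9 + 11 = 33 bits.

Unary([9, 2, 8, 10]) = 111111111011011111111011111111110 (33 bits)


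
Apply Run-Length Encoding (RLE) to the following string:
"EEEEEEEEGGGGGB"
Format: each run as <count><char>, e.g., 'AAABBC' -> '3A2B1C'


Scanning runs left to right:
  i=0: run of 'E' x 8 -> '8E'
  i=8: run of 'G' x 5 -> '5G'
  i=13: run of 'B' x 1 -> '1B'

RLE = 8E5G1B


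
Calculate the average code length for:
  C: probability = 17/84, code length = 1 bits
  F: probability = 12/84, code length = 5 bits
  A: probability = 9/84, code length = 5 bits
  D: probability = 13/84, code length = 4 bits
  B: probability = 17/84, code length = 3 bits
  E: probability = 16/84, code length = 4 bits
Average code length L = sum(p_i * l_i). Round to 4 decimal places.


Weighted contributions p_i * l_i:
  C: (17/84) * 1 = 17/84
  F: (12/84) * 5 = 60/84
  A: (9/84) * 5 = 45/84
  D: (13/84) * 4 = 52/84
  B: (17/84) * 3 = 51/84
  E: (16/84) * 4 = 64/84
Sum = (17 + 60 + 45 + 52 + 51 + 64)/84 = 289/84

L = 289/84 = 3.4405 bits/symbol


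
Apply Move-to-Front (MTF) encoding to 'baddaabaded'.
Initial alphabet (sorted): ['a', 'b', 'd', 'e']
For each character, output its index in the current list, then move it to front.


MTF encoding:
'b': index 1 in ['a', 'b', 'd', 'e'] -> ['b', 'a', 'd', 'e']
'a': index 1 in ['b', 'a', 'd', 'e'] -> ['a', 'b', 'd', 'e']
'd': index 2 in ['a', 'b', 'd', 'e'] -> ['d', 'a', 'b', 'e']
'd': index 0 in ['d', 'a', 'b', 'e'] -> ['d', 'a', 'b', 'e']
'a': index 1 in ['d', 'a', 'b', 'e'] -> ['a', 'd', 'b', 'e']
'a': index 0 in ['a', 'd', 'b', 'e'] -> ['a', 'd', 'b', 'e']
'b': index 2 in ['a', 'd', 'b', 'e'] -> ['b', 'a', 'd', 'e']
'a': index 1 in ['b', 'a', 'd', 'e'] -> ['a', 'b', 'd', 'e']
'd': index 2 in ['a', 'b', 'd', 'e'] -> ['d', 'a', 'b', 'e']
'e': index 3 in ['d', 'a', 'b', 'e'] -> ['e', 'd', 'a', 'b']
'd': index 1 in ['e', 'd', 'a', 'b'] -> ['d', 'e', 'a', 'b']


Output: [1, 1, 2, 0, 1, 0, 2, 1, 2, 3, 1]


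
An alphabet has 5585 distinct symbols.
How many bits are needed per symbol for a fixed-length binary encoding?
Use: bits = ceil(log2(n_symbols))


log2(5585) = 12.4473
Bracket: 2^12 = 4096 < 5585 <= 2^13 = 8192
So ceil(log2(5585)) = 13

bits = ceil(log2(5585)) = ceil(12.4473) = 13 bits


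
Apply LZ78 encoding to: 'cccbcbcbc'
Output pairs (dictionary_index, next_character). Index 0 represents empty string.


LZ78 encoding steps:
Dictionary: {0: ''}
Step 1: w='' (idx 0), next='c' -> output (0, 'c'), add 'c' as idx 1
Step 2: w='c' (idx 1), next='c' -> output (1, 'c'), add 'cc' as idx 2
Step 3: w='' (idx 0), next='b' -> output (0, 'b'), add 'b' as idx 3
Step 4: w='c' (idx 1), next='b' -> output (1, 'b'), add 'cb' as idx 4
Step 5: w='cb' (idx 4), next='c' -> output (4, 'c'), add 'cbc' as idx 5


Encoded: [(0, 'c'), (1, 'c'), (0, 'b'), (1, 'b'), (4, 'c')]


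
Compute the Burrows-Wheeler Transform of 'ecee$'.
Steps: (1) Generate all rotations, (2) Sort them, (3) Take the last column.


Rotations (sorted):
  0: $ecee -> last char: e
  1: cee$e -> last char: e
  2: e$ece -> last char: e
  3: ecee$ -> last char: $
  4: ee$ec -> last char: c


BWT = eee$c


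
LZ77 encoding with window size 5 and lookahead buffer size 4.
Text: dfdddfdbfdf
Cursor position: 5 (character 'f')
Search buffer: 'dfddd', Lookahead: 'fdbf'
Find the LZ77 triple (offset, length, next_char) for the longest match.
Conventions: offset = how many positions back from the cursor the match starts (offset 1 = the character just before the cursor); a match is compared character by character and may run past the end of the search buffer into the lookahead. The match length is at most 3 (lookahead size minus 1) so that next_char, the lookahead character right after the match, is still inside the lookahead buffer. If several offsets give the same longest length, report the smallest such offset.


Try each offset into the search buffer:
  offset=1 (pos 4, char 'd'): match length 0
  offset=2 (pos 3, char 'd'): match length 0
  offset=3 (pos 2, char 'd'): match length 0
  offset=4 (pos 1, char 'f'): match length 2
  offset=5 (pos 0, char 'd'): match length 0
Longest match has length 2 at offset 4.
next_char = character at position 5 + 2 = 7 -> 'b'

Best match: offset=4, length=2 (matching 'fd' starting at position 1)
LZ77 triple: (4, 2, 'b')


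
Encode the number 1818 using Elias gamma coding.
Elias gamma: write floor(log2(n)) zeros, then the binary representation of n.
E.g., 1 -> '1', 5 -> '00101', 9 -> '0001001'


num_bits = floor(log2(1818)) + 1 = 11
leading_zeros = num_bits - 1 = 10
binary(1818) = 11100011010

Elias gamma(1818) = '0000000000' + '11100011010' = 000000000011100011010 (21 bits)


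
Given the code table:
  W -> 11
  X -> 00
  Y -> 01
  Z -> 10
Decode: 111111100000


Decoding:
11 -> W
11 -> W
11 -> W
10 -> Z
00 -> X
00 -> X


Result: WWWZXX


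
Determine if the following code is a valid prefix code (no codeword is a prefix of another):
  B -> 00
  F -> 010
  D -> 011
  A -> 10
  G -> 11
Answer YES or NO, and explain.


Checking each pair (does one codeword prefix another?):
  B='00' vs F='010': no prefix
  B='00' vs D='011': no prefix
  B='00' vs A='10': no prefix
  B='00' vs G='11': no prefix
  F='010' vs B='00': no prefix
  F='010' vs D='011': no prefix
  F='010' vs A='10': no prefix
  F='010' vs G='11': no prefix
  D='011' vs B='00': no prefix
  D='011' vs F='010': no prefix
  D='011' vs A='10': no prefix
  D='011' vs G='11': no prefix
  A='10' vs B='00': no prefix
  A='10' vs F='010': no prefix
  A='10' vs D='011': no prefix
  A='10' vs G='11': no prefix
  G='11' vs B='00': no prefix
  G='11' vs F='010': no prefix
  G='11' vs D='011': no prefix
  G='11' vs A='10': no prefix
No violation found over all pairs.

YES -- this is a valid prefix code. No codeword is a prefix of any other codeword.


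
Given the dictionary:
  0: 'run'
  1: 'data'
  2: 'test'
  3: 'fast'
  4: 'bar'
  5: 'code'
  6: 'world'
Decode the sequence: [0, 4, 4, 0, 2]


Look up each index in the dictionary:
  0 -> 'run'
  4 -> 'bar'
  4 -> 'bar'
  0 -> 'run'
  2 -> 'test'

Decoded: "run bar bar run test"


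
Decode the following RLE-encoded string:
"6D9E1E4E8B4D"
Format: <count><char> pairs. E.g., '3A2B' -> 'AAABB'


Expanding each <count><char> pair:
  6D -> 'DDDDDD'
  9E -> 'EEEEEEEEE'
  1E -> 'E'
  4E -> 'EEEE'
  8B -> 'BBBBBBBB'
  4D -> 'DDDD'

Decoded = DDDDDDEEEEEEEEEEEEEEBBBBBBBBDDDD


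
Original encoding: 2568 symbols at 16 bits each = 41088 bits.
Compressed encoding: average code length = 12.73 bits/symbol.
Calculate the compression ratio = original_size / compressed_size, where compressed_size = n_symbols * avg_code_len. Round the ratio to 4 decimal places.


original_size = n_symbols * orig_bits = 2568 * 16 = 41088 bits
compressed_size = n_symbols * avg_code_len = 2568 * 12.73 = 32690.64 bits
ratio = original_size / compressed_size = 41088 / 32690.64 = 1.2569

Compression ratio = 1.2569


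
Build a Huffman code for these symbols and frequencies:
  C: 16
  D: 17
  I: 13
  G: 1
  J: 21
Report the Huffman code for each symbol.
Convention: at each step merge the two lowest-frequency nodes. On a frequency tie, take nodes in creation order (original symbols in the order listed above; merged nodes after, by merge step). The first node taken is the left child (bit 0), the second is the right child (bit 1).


Huffman tree construction:
Step 1: Merge G(1) + I(13) = 14
Step 2: Merge (G+I)(14) + C(16) = 30
Step 3: Merge D(17) + J(21) = 38
Step 4: Merge ((G+I)+C)(30) + (D+J)(38) = 68
Read each symbol's code off the tree from the root (left child = 0, right child = 1).

Codes:
  C: 01 (length 2)
  D: 10 (length 2)
  I: 001 (length 3)
  G: 000 (length 3)
  J: 11 (length 2)
Average code length: 150/68 = 2.2059 bits/symbol


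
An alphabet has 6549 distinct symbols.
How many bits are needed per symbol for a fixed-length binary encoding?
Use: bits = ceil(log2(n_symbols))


log2(6549) = 12.6771
Bracket: 2^12 = 4096 < 6549 <= 2^13 = 8192
So ceil(log2(6549)) = 13

bits = ceil(log2(6549)) = ceil(12.6771) = 13 bits


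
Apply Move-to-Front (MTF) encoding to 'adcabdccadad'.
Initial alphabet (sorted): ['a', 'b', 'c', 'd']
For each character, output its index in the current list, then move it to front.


MTF encoding:
'a': index 0 in ['a', 'b', 'c', 'd'] -> ['a', 'b', 'c', 'd']
'd': index 3 in ['a', 'b', 'c', 'd'] -> ['d', 'a', 'b', 'c']
'c': index 3 in ['d', 'a', 'b', 'c'] -> ['c', 'd', 'a', 'b']
'a': index 2 in ['c', 'd', 'a', 'b'] -> ['a', 'c', 'd', 'b']
'b': index 3 in ['a', 'c', 'd', 'b'] -> ['b', 'a', 'c', 'd']
'd': index 3 in ['b', 'a', 'c', 'd'] -> ['d', 'b', 'a', 'c']
'c': index 3 in ['d', 'b', 'a', 'c'] -> ['c', 'd', 'b', 'a']
'c': index 0 in ['c', 'd', 'b', 'a'] -> ['c', 'd', 'b', 'a']
'a': index 3 in ['c', 'd', 'b', 'a'] -> ['a', 'c', 'd', 'b']
'd': index 2 in ['a', 'c', 'd', 'b'] -> ['d', 'a', 'c', 'b']
'a': index 1 in ['d', 'a', 'c', 'b'] -> ['a', 'd', 'c', 'b']
'd': index 1 in ['a', 'd', 'c', 'b'] -> ['d', 'a', 'c', 'b']


Output: [0, 3, 3, 2, 3, 3, 3, 0, 3, 2, 1, 1]


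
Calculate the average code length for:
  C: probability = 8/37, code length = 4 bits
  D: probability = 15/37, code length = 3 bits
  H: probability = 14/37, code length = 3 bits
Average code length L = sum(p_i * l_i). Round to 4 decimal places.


Weighted contributions p_i * l_i:
  C: (8/37) * 4 = 32/37
  D: (15/37) * 3 = 45/37
  H: (14/37) * 3 = 42/37
Sum = (32 + 45 + 42)/37 = 119/37

L = 119/37 = 3.2162 bits/symbol


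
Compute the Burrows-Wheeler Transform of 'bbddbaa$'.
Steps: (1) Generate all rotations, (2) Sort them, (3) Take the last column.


Rotations (sorted):
  0: $bbddbaa -> last char: a
  1: a$bbddba -> last char: a
  2: aa$bbddb -> last char: b
  3: baa$bbdd -> last char: d
  4: bbddbaa$ -> last char: $
  5: bddbaa$b -> last char: b
  6: dbaa$bbd -> last char: d
  7: ddbaa$bb -> last char: b


BWT = aabd$bdb


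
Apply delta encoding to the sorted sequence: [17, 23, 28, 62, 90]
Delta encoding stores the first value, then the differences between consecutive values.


First value: 17
Deltas:
  23 - 17 = 6
  28 - 23 = 5
  62 - 28 = 34
  90 - 62 = 28


Delta encoded: [17, 6, 5, 34, 28]


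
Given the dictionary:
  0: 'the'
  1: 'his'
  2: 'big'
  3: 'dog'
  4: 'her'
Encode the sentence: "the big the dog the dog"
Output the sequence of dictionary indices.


Look up each word in the dictionary:
  'the' -> 0
  'big' -> 2
  'the' -> 0
  'dog' -> 3
  'the' -> 0
  'dog' -> 3

Encoded: [0, 2, 0, 3, 0, 3]


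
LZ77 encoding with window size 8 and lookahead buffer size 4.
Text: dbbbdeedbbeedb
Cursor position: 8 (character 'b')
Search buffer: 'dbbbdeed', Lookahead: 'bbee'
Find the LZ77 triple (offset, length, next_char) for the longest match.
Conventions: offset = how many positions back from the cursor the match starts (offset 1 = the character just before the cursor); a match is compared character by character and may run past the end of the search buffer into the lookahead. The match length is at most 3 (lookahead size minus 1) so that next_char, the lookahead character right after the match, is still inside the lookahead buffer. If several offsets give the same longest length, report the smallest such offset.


Try each offset into the search buffer:
  offset=1 (pos 7, char 'd'): match length 0
  offset=2 (pos 6, char 'e'): match length 0
  offset=3 (pos 5, char 'e'): match length 0
  offset=4 (pos 4, char 'd'): match length 0
  offset=5 (pos 3, char 'b'): match length 1
  offset=6 (pos 2, char 'b'): match length 2
  offset=7 (pos 1, char 'b'): match length 2
  offset=8 (pos 0, char 'd'): match length 0
Longest match has length 2, found at offsets 6, 7; take the smallest, offset 6.
next_char = character at position 8 + 2 = 10 -> 'e'

Best match: offset=6, length=2 (matching 'bb' starting at position 2)
LZ77 triple: (6, 2, 'e')


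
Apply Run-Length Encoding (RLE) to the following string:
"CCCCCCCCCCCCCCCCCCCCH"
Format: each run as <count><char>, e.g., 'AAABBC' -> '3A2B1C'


Scanning runs left to right:
  i=0: run of 'C' x 20 -> '20C'
  i=20: run of 'H' x 1 -> '1H'

RLE = 20C1H


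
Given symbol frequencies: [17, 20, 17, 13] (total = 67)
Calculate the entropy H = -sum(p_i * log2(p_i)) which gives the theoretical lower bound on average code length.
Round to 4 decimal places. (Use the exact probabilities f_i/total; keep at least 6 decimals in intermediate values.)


Per-symbol terms -p_i * log2(p_i) with p_i = f_i/67:
  p = 17/67 = 0.253731: log2(p) = -1.978626, -p*log2(p) = 0.502040
  p = 20/67 = 0.298507: log2(p) = -1.744161, -p*log2(p) = 0.520645
  p = 17/67 = 0.253731: log2(p) = -1.978626, -p*log2(p) = 0.502040
  p = 13/67 = 0.194030: log2(p) = -2.365649, -p*log2(p) = 0.459007
H = 0.502040 + 0.520645 + 0.502040 + 0.459007 = 1.983732

H = 1.9837 bits/symbol


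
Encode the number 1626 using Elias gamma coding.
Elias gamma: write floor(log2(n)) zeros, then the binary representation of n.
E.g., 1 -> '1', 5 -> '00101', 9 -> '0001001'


num_bits = floor(log2(1626)) + 1 = 11
leading_zeros = num_bits - 1 = 10
binary(1626) = 11001011010

Elias gamma(1626) = '0000000000' + '11001011010' = 000000000011001011010 (21 bits)


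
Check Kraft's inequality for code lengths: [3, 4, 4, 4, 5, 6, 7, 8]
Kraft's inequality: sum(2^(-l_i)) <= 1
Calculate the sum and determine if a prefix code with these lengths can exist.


Sum = 2^(-3) + 2^(-4) + 2^(-4) + 2^(-4) + 2^(-5) + 2^(-6) + 2^(-7) + 2^(-8)
    = 0.125 + 0.0625 + 0.0625 + 0.0625 + 0.03125 + 0.015625 + 0.0078125 + 0.00390625
    = 95/256 = 0.37109375
Since 0.37109375 <= 1, Kraft's inequality IS satisfied.
A prefix code with these lengths CAN exist.

Kraft sum = 0.37109375. Satisfied.


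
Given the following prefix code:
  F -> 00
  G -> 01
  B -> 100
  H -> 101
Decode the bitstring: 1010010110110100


Decoding step by step:
Bits 101 -> H
Bits 00 -> F
Bits 101 -> H
Bits 101 -> H
Bits 101 -> H
Bits 00 -> F


Decoded message: HFHHHF


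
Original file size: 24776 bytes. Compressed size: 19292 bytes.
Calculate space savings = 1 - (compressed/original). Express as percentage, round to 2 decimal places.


ratio = compressed/original = 19292/24776 = 0.778657
savings = 1 - ratio = 1 - 0.778657 = 0.221343
as a percentage: 0.221343 * 100 = 22.13%

Space savings = 1 - 19292/24776 = 22.13%


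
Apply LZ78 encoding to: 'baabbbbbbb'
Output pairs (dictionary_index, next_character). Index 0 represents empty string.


LZ78 encoding steps:
Dictionary: {0: ''}
Step 1: w='' (idx 0), next='b' -> output (0, 'b'), add 'b' as idx 1
Step 2: w='' (idx 0), next='a' -> output (0, 'a'), add 'a' as idx 2
Step 3: w='a' (idx 2), next='b' -> output (2, 'b'), add 'ab' as idx 3
Step 4: w='b' (idx 1), next='b' -> output (1, 'b'), add 'bb' as idx 4
Step 5: w='bb' (idx 4), next='b' -> output (4, 'b'), add 'bbb' as idx 5
Step 6: w='b' (idx 1), end of input -> output (1, '')


Encoded: [(0, 'b'), (0, 'a'), (2, 'b'), (1, 'b'), (4, 'b'), (1, '')]


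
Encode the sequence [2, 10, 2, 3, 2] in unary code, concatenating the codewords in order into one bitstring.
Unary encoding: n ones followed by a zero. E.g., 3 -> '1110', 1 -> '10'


Encode each number as n ones followed by a terminating 0:
  2 -> 110 (3 bits)
  10 -> 11111111110 (11 bits)
  2 -> 110 (3 bits)
  3 -> 1110 (4 bits)
  2 -> 110 (3 bits)
Total length = 3 + 11 + 3 + 4 + 3 = 24 bits.

Unary([2, 10, 2, 3, 2]) = 110111111111101101110110 (24 bits)


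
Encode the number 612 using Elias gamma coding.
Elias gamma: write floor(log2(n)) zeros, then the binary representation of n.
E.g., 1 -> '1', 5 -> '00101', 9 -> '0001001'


num_bits = floor(log2(612)) + 1 = 10
leading_zeros = num_bits - 1 = 9
binary(612) = 1001100100

Elias gamma(612) = '000000000' + '1001100100' = 0000000001001100100 (19 bits)
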